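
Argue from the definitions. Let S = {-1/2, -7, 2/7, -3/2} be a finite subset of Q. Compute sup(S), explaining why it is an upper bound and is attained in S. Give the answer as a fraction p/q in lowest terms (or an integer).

S is finite, so sup(S) = max(S).
Sorted decreasing:
2/7, -1/2, -3/2, -7
The extremum is 2/7.
For every x in S, x <= 2/7. And 2/7 is in S, so it is attained.
Therefore sup(S) = 2/7.

2/7


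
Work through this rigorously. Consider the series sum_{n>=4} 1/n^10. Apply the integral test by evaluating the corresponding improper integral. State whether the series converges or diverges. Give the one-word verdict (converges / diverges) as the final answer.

Let f(x) = x^(-10). Then f is positive, continuous, and decreasing on [4, infinity), so the integral test applies.
Compute the improper integral int_{4}^infinity f(x) dx:
  antiderivative F(x) = -1/(9*x^9).
  As x -> infinity, F(x) -> 0 (since p = 10 > 1).
  So int = F(infinity) - F(4) = 0 - (-1/2359296) = 1/2359296.
  Finite, so by the integral test, the series converges.

converges


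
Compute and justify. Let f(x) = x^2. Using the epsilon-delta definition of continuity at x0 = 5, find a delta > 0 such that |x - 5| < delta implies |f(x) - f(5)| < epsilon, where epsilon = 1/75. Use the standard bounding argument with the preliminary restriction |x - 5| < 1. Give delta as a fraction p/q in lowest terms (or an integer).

Factor: |x^2 - (5)^2| = |x - 5| * |x + 5|.
Impose |x - 5| < 1 first. Then |x + 5| = |(x - 5) + 2*(5)| <= |x - 5| + 2*|5| < 1 + 10 = 11.
So |x^2 - (5)^2| < delta * 11.
We need delta * 11 <= 1/75, i.e. delta <= 1/75/11 = 1/825.
Since 1/825 < 1, this is tighter than 1; take delta = 1/825.
So delta = 1/825 works.

1/825


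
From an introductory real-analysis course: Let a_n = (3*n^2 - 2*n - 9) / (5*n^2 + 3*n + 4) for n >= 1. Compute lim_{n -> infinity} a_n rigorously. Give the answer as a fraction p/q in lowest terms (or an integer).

Divide numerator and denominator by n^2, the highest power:
numerator / n^2 = 3 - 2/n - 9/n^2
denominator / n^2 = 5 + 3/n + 4/n^2
As n -> infinity, all terms of the form c/n^k (k >= 1) tend to 0.
So numerator / n^2 -> 3 and denominator / n^2 -> 5.
Therefore lim a_n = 3/5.

3/5


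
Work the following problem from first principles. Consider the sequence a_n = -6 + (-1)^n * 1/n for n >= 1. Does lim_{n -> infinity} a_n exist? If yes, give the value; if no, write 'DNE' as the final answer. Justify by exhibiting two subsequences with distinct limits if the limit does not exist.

Examine the behaviour of a_n along subsequences.
Even-n subsequence a_{2k} = -6 + 1/(2k) -> -6. Odd-n subsequence a_{2k+1} = -6 - 1/(2k+1) -> -6. Both tend to -6, which suggests the limit is -6; verify directly.
|a_n - (-6)| = |(-1)^n * 1/n| = 1/n for every n >= 1.
Given epsilon > 0, choose a positive integer N > 1/epsilon. Then for all n >= N, |a_n - (-6)| = 1/n <= 1/N < epsilon.
So by the definition of the limit, lim a_n exists and equals -6.

-6


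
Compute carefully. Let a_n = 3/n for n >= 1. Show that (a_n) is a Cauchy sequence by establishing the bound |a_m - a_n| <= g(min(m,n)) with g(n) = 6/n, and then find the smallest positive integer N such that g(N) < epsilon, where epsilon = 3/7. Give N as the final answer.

For any m, n >= 1, by the triangle inequality:
|a_m - a_n| = |3/m - 3/n| <= 3*1/m + 3*1/n <= 6/min(m,n).
So g(n) = 6/n bounds the Cauchy difference. Since g(n) -> 0, (a_n) is Cauchy.
Now solve g(N) < 3/7: 6/N < 3/7 <=> N > 6 / (3/7) = 14.
The smallest integer strictly greater than 14 is N = 15.
Check: g(15) = 6/15 = 2/5 < 3/7; g(14) = 3/7 >= 3/7. So N = 15.

15


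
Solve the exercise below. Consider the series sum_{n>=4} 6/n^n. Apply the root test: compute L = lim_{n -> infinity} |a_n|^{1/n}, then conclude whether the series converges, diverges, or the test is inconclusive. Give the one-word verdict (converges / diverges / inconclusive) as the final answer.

Let a_n denote the general term. Form |a_n|^(1/n) and simplify:
|a_n|^(1/n) = 6^(1/n)/n
Take the limit as n -> infinity: L = 0.
Since L = 0 < 1, the root test implies convergence.

converges


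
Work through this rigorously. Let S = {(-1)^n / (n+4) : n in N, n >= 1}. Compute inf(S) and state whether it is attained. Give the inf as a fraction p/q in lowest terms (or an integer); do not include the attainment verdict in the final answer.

Analysis:
- Values: -1/5, 1/6, -1/7, 1/8, -1/9, ...
- Positive terms (even n): 1/(2+4), 1/(4+4), ... decreasing -> max = 1/6 (n=2).
- Negative terms (odd n): -1/(1+4), -1/(3+4), ... increasing -> min = -1/5 (n=1).
- So sup = 1/6 (attained at n=2); inf = -1/5 (attained at n=1).
Conclusion: inf(S) = -1/5, attained in S.

-1/5


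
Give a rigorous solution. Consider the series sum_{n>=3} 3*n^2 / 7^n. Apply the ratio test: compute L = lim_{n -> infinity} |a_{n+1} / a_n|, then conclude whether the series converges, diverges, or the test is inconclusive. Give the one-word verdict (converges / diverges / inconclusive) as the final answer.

Let a_n denote the general term. Form the ratio a_{n+1}/a_n and simplify:
a_{n+1}/a_n = (n + 1)^2/(7*n^2)
Take the limit as n -> infinity: L = 1/7.
Since L = 1/7 < 1, the ratio test implies the series converges.

converges


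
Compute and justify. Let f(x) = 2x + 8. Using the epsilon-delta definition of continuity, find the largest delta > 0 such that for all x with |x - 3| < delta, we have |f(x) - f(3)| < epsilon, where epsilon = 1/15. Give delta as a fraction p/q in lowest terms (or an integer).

We compute f(3) = 2*(3) + 8 = 14.
|f(x) - f(3)| = |2x + 8 - (14)| = |2(x - 3)| = 2|x - 3|.
We need 2|x - 3| < 1/15, i.e. |x - 3| < 1/15 / 2 = 1/30.
So any delta <= 1/30 works. Conversely, if delta > 1/30, then x = 3 + 1/30 satisfies |x - 3| = 1/30 < delta but |f(x) - f(3)| = 2 * 1/30 = 1/15, which is not < 1/15; so no larger delta works.
Hence the largest such delta is 1/30.

1/30


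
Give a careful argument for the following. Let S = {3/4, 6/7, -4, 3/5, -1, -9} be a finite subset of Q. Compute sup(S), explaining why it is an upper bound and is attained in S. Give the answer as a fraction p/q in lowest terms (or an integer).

S is finite, so sup(S) = max(S).
Sorted decreasing:
6/7, 3/4, 3/5, -1, -4, -9
The extremum is 6/7.
For every x in S, x <= 6/7. And 6/7 is in S, so it is attained.
Therefore sup(S) = 6/7.

6/7


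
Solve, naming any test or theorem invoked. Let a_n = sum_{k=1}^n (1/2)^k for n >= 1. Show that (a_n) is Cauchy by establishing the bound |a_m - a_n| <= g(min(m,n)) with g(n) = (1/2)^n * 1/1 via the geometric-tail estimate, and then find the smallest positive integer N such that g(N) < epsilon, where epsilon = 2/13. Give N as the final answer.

For m > n >= 1: |a_m - a_n| = sum_{k=n+1}^m (1/2)^k < sum_{k=n+1}^infinity (1/2)^k = (1/2)^(n+1) / (1 - 1/2) = (1/2)^n * (1/2) * (2/1) = (1/2)^n * 1/1.
So g(n) = (1/2)^n / 1. Since g(n) -> 0, (a_n) is Cauchy.
Now solve g(N) < 2/13: (1/2)^N / 1 < 2/13 <=> 2^N > 1 / (1 * 2/13) = 13/2.
Check powers of 2: 2^2 = 4 <= 13/2, 2^3 = 8 > 13/2.
So the smallest such N is 3. Check: g(3) = 1/(1 * 8) = 1/8 < 2/13.

3


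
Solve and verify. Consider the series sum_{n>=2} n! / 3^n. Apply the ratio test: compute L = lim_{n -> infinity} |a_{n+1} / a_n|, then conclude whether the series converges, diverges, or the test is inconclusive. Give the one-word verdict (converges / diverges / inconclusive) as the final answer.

Let a_n denote the general term. Form the ratio a_{n+1}/a_n and simplify:
a_{n+1}/a_n = n/3 + 1/3
Take the limit as n -> infinity: L = infinity.
Since L = infinity > 1 (or L = infinity), the ratio test implies the series diverges.

diverges


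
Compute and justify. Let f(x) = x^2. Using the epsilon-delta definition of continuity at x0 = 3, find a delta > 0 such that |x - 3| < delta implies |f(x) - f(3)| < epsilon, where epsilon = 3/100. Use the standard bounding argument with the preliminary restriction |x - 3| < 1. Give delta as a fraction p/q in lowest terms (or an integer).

Factor: |x^2 - (3)^2| = |x - 3| * |x + 3|.
Impose |x - 3| < 1 first. Then |x + 3| = |(x - 3) + 2*(3)| <= |x - 3| + 2*|3| < 1 + 6 = 7.
So |x^2 - (3)^2| < delta * 7.
We need delta * 7 <= 3/100, i.e. delta <= 3/100/7 = 3/700.
Since 3/700 < 1, this is tighter than 1; take delta = 3/700.
So delta = 3/700 works.

3/700


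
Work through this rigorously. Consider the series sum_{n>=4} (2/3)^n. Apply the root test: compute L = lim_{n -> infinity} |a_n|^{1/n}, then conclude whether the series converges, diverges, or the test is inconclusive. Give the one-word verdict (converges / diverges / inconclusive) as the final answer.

Let a_n denote the general term. Form |a_n|^(1/n) and simplify:
|a_n|^(1/n) = 2/3
Take the limit as n -> infinity: L = 2/3.
Since L = 2/3 < 1, the root test implies convergence.

converges


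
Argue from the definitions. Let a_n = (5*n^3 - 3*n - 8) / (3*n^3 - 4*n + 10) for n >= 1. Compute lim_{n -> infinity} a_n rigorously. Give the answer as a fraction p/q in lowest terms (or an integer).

Divide numerator and denominator by n^3, the highest power:
numerator / n^3 = 5 - 3/n^2 - 8/n^3
denominator / n^3 = 3 - 4/n^2 + 10/n^3
As n -> infinity, all terms of the form c/n^k (k >= 1) tend to 0.
So numerator / n^3 -> 5 and denominator / n^3 -> 3.
Therefore lim a_n = 5/3.

5/3


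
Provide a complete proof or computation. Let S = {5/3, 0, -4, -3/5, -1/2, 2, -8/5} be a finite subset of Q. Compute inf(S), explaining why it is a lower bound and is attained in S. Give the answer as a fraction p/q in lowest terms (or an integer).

S is finite, so inf(S) = min(S).
Sorted increasing:
-4, -8/5, -3/5, -1/2, 0, 5/3, 2
The extremum is -4.
For every x in S, x >= -4. And -4 is in S, so it is attained.
Therefore inf(S) = -4.

-4


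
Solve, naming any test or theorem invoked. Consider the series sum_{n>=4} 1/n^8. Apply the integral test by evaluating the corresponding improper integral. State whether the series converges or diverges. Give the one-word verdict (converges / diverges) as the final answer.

Let f(x) = x^(-8). Then f is positive, continuous, and decreasing on [4, infinity), so the integral test applies.
Compute the improper integral int_{4}^infinity f(x) dx:
  antiderivative F(x) = -1/(7*x^7).
  As x -> infinity, F(x) -> 0 (since p = 8 > 1).
  So int = F(infinity) - F(4) = 0 - (-1/114688) = 1/114688.
  Finite, so by the integral test, the series converges.

converges


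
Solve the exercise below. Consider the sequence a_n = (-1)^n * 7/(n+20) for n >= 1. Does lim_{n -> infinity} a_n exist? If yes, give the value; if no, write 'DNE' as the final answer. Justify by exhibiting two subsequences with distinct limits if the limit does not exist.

Examine the behaviour of a_n along subsequences.
Even-n subsequence a_{2k} = 7/(2k+20) -> 0. Odd-n subsequence a_{2k+1} = -7/(2k+21) -> 0. Both tend to 0, which suggests the limit is 0; verify directly.
|a_n - 0| = 7/(n+20) < 7/n for every n >= 1.
Given epsilon > 0, choose a positive integer N > 7/epsilon. Then for all n >= N, |a_n| < 7/n <= 7/N < epsilon.
So by the definition of the limit, lim a_n exists and equals 0.

0


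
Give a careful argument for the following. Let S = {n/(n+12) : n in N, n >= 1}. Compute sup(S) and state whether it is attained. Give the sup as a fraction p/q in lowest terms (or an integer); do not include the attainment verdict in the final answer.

Analysis:
- Values: 1/13, 1/7, 1/5, 1/4, ... strictly increasing.
- Minimum is 1/13 (n=1); inf = 1/13 (attained).
- n/(n+12) = 1 - 12/(n+12) -> 1 from below as n -> infinity, and never equals 1.
- So sup = 1 (not attained).
Conclusion: sup(S) = 1, not attained in S.

1


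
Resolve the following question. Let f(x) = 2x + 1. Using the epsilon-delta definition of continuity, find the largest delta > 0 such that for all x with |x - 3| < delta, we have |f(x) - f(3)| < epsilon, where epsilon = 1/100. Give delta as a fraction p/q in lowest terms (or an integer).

We compute f(3) = 2*(3) + 1 = 7.
|f(x) - f(3)| = |2x + 1 - (7)| = |2(x - 3)| = 2|x - 3|.
We need 2|x - 3| < 1/100, i.e. |x - 3| < 1/100 / 2 = 1/200.
So any delta <= 1/200 works. Conversely, if delta > 1/200, then x = 3 + 1/200 satisfies |x - 3| = 1/200 < delta but |f(x) - f(3)| = 2 * 1/200 = 1/100, which is not < 1/100; so no larger delta works.
Hence the largest such delta is 1/200.

1/200


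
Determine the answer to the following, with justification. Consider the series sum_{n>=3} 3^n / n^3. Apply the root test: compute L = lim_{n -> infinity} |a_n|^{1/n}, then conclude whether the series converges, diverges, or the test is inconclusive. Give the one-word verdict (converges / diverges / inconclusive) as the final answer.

Let a_n denote the general term. Form |a_n|^(1/n) and simplify:
|a_n|^(1/n) = 3/n^(3/n)
Take the limit as n -> infinity: L = 3.
Since L = 3 > 1, the root test implies divergence.

diverges


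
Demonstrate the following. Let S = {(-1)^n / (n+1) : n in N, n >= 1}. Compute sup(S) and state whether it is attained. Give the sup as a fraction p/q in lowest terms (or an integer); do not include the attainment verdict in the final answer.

Analysis:
- Values: -1/2, 1/3, -1/4, 1/5, -1/6, ...
- Positive terms (even n): 1/(2+1), 1/(4+1), ... decreasing -> max = 1/3 (n=2).
- Negative terms (odd n): -1/(1+1), -1/(3+1), ... increasing -> min = -1/2 (n=1).
- So sup = 1/3 (attained at n=2); inf = -1/2 (attained at n=1).
Conclusion: sup(S) = 1/3, attained in S.

1/3


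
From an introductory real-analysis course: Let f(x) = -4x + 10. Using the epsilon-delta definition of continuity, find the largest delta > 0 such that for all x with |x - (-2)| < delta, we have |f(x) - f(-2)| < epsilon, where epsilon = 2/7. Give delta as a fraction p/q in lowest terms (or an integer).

We compute f(-2) = -4*(-2) + 10 = 18.
|f(x) - f(-2)| = |-4x + 10 - (18)| = |-4(x - (-2))| = 4|x - (-2)|.
We need 4|x - (-2)| < 2/7, i.e. |x - (-2)| < 2/7 / 4 = 1/14.
So any delta <= 1/14 works. Conversely, if delta > 1/14, then x = -2 + 1/14 satisfies |x - (-2)| = 1/14 < delta but |f(x) - f(-2)| = 4 * 1/14 = 2/7, which is not < 2/7; so no larger delta works.
Hence the largest such delta is 1/14.

1/14


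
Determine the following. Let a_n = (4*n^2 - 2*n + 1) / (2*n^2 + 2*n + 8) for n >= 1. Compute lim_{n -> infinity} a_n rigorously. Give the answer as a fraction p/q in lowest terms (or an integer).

Divide numerator and denominator by n^2, the highest power:
numerator / n^2 = 4 - 2/n + n^(-2)
denominator / n^2 = 2 + 2/n + 8/n^2
As n -> infinity, all terms of the form c/n^k (k >= 1) tend to 0.
So numerator / n^2 -> 4 and denominator / n^2 -> 2.
Therefore lim a_n = 2.

2


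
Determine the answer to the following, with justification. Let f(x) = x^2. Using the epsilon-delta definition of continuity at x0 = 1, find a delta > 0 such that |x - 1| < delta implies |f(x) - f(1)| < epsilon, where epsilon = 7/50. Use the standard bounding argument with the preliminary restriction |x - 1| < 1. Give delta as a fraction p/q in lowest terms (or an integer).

Factor: |x^2 - (1)^2| = |x - 1| * |x + 1|.
Impose |x - 1| < 1 first. Then |x + 1| = |(x - 1) + 2*(1)| <= |x - 1| + 2*|1| < 1 + 2 = 3.
So |x^2 - (1)^2| < delta * 3.
We need delta * 3 <= 7/50, i.e. delta <= 7/50/3 = 7/150.
Since 7/150 < 1, this is tighter than 1; take delta = 7/150.
So delta = 7/150 works.

7/150


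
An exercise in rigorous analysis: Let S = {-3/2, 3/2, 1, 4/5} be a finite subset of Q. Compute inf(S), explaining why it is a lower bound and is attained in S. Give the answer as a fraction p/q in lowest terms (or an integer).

S is finite, so inf(S) = min(S).
Sorted increasing:
-3/2, 4/5, 1, 3/2
The extremum is -3/2.
For every x in S, x >= -3/2. And -3/2 is in S, so it is attained.
Therefore inf(S) = -3/2.

-3/2


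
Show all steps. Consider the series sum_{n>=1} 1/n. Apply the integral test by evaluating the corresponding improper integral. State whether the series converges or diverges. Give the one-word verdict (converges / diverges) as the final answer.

Let f(x) = 1/x. Then f is positive, continuous, and decreasing on [1, infinity), so the integral test applies.
Compute the improper integral int_{1}^infinity f(x) dx:
  antiderivative F(x) = log(x).
  As x -> infinity, log(x) -> infinity.
  So int = infinity - log(1) = infinity. By the integral test, the series diverges.

diverges


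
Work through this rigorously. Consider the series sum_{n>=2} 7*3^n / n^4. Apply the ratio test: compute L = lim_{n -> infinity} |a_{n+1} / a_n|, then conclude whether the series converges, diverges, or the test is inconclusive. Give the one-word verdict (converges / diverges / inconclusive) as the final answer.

Let a_n denote the general term. Form the ratio a_{n+1}/a_n and simplify:
a_{n+1}/a_n = 3*n^4/(n + 1)^4
Take the limit as n -> infinity: L = 3.
Since L = 3 > 1 (or L = infinity), the ratio test implies the series diverges.

diverges


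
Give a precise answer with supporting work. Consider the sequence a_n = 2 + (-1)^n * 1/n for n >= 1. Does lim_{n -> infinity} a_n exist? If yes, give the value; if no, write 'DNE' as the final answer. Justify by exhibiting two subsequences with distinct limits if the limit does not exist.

Examine the behaviour of a_n along subsequences.
Even-n subsequence a_{2k} = 2 + 1/(2k) -> 2. Odd-n subsequence a_{2k+1} = 2 - 1/(2k+1) -> 2. Both tend to 2, which suggests the limit is 2; verify directly.
|a_n - 2| = |(-1)^n * 1/n| = 1/n for every n >= 1.
Given epsilon > 0, choose a positive integer N > 1/epsilon. Then for all n >= N, |a_n - 2| = 1/n <= 1/N < epsilon.
So by the definition of the limit, lim a_n exists and equals 2.

2


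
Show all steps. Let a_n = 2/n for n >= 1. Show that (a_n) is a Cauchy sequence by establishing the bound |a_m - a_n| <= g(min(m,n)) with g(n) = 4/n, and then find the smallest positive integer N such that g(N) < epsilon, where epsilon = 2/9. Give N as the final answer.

For any m, n >= 1, by the triangle inequality:
|a_m - a_n| = |2/m - 2/n| <= 2*1/m + 2*1/n <= 4/min(m,n).
So g(n) = 4/n bounds the Cauchy difference. Since g(n) -> 0, (a_n) is Cauchy.
Now solve g(N) < 2/9: 4/N < 2/9 <=> N > 4 / (2/9) = 18.
The smallest integer strictly greater than 18 is N = 19.
Check: g(19) = 4/19 = 4/19 < 2/9; g(18) = 2/9 >= 2/9. So N = 19.

19


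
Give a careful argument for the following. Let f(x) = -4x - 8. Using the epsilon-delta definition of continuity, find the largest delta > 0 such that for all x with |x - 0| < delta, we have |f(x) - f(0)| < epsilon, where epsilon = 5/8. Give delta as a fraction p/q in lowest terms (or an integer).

We compute f(0) = -4*(0) - 8 = -8.
|f(x) - f(0)| = |-4x - 8 - (-8)| = |-4(x - 0)| = 4|x - 0|.
We need 4|x - 0| < 5/8, i.e. |x - 0| < 5/8 / 4 = 5/32.
So any delta <= 5/32 works. Conversely, if delta > 5/32, then x = 0 + 5/32 satisfies |x - 0| = 5/32 < delta but |f(x) - f(0)| = 4 * 5/32 = 5/8, which is not < 5/8; so no larger delta works.
Hence the largest such delta is 5/32.

5/32


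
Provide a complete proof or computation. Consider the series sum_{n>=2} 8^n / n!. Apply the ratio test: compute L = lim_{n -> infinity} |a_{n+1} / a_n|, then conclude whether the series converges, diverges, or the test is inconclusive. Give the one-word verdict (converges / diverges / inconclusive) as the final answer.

Let a_n denote the general term. Form the ratio a_{n+1}/a_n and simplify:
a_{n+1}/a_n = 8/(n + 1)
Take the limit as n -> infinity: L = 0.
Since L = 0 < 1, the ratio test implies the series converges.

converges


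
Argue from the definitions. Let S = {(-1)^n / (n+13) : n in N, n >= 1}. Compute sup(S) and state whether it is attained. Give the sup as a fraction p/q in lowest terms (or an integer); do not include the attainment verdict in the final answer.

Analysis:
- Values: -1/14, 1/15, -1/16, 1/17, -1/18, ...
- Positive terms (even n): 1/(2+13), 1/(4+13), ... decreasing -> max = 1/15 (n=2).
- Negative terms (odd n): -1/(1+13), -1/(3+13), ... increasing -> min = -1/14 (n=1).
- So sup = 1/15 (attained at n=2); inf = -1/14 (attained at n=1).
Conclusion: sup(S) = 1/15, attained in S.

1/15


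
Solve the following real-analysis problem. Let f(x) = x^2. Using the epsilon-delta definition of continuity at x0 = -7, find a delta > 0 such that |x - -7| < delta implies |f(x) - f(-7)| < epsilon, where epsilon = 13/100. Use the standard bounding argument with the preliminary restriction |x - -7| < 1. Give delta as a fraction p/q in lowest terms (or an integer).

Factor: |x^2 - (-7)^2| = |x - -7| * |x + -7|.
Impose |x - -7| < 1 first. Then |x + -7| = |(x - -7) + 2*(-7)| <= |x - -7| + 2*|-7| < 1 + 14 = 15.
So |x^2 - (-7)^2| < delta * 15.
We need delta * 15 <= 13/100, i.e. delta <= 13/100/15 = 13/1500.
Since 13/1500 < 1, this is tighter than 1; take delta = 13/1500.
So delta = 13/1500 works.

13/1500


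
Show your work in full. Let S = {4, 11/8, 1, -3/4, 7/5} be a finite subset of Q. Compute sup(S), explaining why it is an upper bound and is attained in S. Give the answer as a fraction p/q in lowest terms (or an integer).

S is finite, so sup(S) = max(S).
Sorted decreasing:
4, 7/5, 11/8, 1, -3/4
The extremum is 4.
For every x in S, x <= 4. And 4 is in S, so it is attained.
Therefore sup(S) = 4.

4


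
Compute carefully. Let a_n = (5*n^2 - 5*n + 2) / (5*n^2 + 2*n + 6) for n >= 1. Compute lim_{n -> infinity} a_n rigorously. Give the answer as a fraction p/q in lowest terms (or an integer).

Divide numerator and denominator by n^2, the highest power:
numerator / n^2 = 5 - 5/n + 2/n^2
denominator / n^2 = 5 + 2/n + 6/n^2
As n -> infinity, all terms of the form c/n^k (k >= 1) tend to 0.
So numerator / n^2 -> 5 and denominator / n^2 -> 5.
Therefore lim a_n = 1.

1


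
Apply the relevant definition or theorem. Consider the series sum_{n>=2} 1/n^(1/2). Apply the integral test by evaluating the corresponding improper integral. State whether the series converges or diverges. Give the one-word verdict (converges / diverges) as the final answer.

Let f(x) = 1/sqrt(x). Then f is positive, continuous, and decreasing on [2, infinity), so the integral test applies.
Compute the improper integral int_{2}^infinity f(x) dx:
  antiderivative F(x) = 2*sqrt(x).
  As x -> infinity, F(x) -> infinity (since p = 1/2 < 1).
  So the integral diverges. By the integral test, the series diverges.

diverges


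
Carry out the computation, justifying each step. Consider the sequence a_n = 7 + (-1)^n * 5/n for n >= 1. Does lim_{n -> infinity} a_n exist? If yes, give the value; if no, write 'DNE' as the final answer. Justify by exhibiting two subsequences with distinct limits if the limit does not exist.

Examine the behaviour of a_n along subsequences.
Even-n subsequence a_{2k} = 7 + 5/(2k) -> 7. Odd-n subsequence a_{2k+1} = 7 - 5/(2k+1) -> 7. Both tend to 7, which suggests the limit is 7; verify directly.
|a_n - 7| = |(-1)^n * 5/n| = 5/n for every n >= 1.
Given epsilon > 0, choose a positive integer N > 5/epsilon. Then for all n >= N, |a_n - 7| = 5/n <= 5/N < epsilon.
So by the definition of the limit, lim a_n exists and equals 7.

7


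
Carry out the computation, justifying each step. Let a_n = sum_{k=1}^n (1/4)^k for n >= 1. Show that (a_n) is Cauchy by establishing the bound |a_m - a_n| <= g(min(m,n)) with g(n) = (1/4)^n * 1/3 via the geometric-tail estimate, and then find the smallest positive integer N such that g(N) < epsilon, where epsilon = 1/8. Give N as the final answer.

For m > n >= 1: |a_m - a_n| = sum_{k=n+1}^m (1/4)^k < sum_{k=n+1}^infinity (1/4)^k = (1/4)^(n+1) / (1 - 1/4) = (1/4)^n * (1/4) * (4/3) = (1/4)^n * 1/3.
So g(n) = (1/4)^n / 3. Since g(n) -> 0, (a_n) is Cauchy.
Now solve g(N) < 1/8: (1/4)^N / 3 < 1/8 <=> 4^N > 1 / (3 * 1/8) = 8/3.
Check powers of 4: 4^0 = 1 <= 8/3, 4^1 = 4 > 8/3.
So the smallest such N is 1. Check: g(1) = 1/(3 * 4) = 1/12 < 1/8.

1


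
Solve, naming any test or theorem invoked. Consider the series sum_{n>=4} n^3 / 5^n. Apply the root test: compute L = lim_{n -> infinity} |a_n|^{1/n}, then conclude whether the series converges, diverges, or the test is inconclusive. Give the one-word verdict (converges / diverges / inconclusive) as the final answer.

Let a_n denote the general term. Form |a_n|^(1/n) and simplify:
|a_n|^(1/n) = n^(3/n)/5
Take the limit as n -> infinity: L = 1/5.
Since L = 1/5 < 1, the root test implies convergence.

converges


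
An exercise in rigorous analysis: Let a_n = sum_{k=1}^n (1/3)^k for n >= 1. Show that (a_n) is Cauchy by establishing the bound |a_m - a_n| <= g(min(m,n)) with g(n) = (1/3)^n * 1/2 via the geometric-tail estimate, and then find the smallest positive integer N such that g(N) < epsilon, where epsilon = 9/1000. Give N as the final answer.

For m > n >= 1: |a_m - a_n| = sum_{k=n+1}^m (1/3)^k < sum_{k=n+1}^infinity (1/3)^k = (1/3)^(n+1) / (1 - 1/3) = (1/3)^n * (1/3) * (3/2) = (1/3)^n * 1/2.
So g(n) = (1/3)^n / 2. Since g(n) -> 0, (a_n) is Cauchy.
Now solve g(N) < 9/1000: (1/3)^N / 2 < 9/1000 <=> 3^N > 1 / (2 * 9/1000) = 500/9.
Check powers of 3: 3^3 = 27 <= 500/9, 3^4 = 81 > 500/9.
So the smallest such N is 4. Check: g(4) = 1/(2 * 81) = 1/162 < 9/1000.

4


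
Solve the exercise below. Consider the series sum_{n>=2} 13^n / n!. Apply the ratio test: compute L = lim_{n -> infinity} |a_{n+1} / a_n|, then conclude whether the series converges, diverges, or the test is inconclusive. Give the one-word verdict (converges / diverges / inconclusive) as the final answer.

Let a_n denote the general term. Form the ratio a_{n+1}/a_n and simplify:
a_{n+1}/a_n = 13/(n + 1)
Take the limit as n -> infinity: L = 0.
Since L = 0 < 1, the ratio test implies the series converges.

converges


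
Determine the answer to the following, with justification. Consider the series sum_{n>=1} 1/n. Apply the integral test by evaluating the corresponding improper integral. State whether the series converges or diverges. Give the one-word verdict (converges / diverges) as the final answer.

Let f(x) = 1/x. Then f is positive, continuous, and decreasing on [1, infinity), so the integral test applies.
Compute the improper integral int_{1}^infinity f(x) dx:
  antiderivative F(x) = log(x).
  As x -> infinity, log(x) -> infinity.
  So int = infinity - log(1) = infinity. By the integral test, the series diverges.

diverges


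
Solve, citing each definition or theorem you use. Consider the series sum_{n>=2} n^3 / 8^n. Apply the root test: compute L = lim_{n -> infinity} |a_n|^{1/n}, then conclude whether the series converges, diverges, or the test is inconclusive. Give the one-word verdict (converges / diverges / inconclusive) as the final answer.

Let a_n denote the general term. Form |a_n|^(1/n) and simplify:
|a_n|^(1/n) = n^(3/n)/8
Take the limit as n -> infinity: L = 1/8.
Since L = 1/8 < 1, the root test implies convergence.

converges


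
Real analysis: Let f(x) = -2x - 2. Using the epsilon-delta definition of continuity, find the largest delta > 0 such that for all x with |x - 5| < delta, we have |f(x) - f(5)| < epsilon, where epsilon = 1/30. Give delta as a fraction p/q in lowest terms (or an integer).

We compute f(5) = -2*(5) - 2 = -12.
|f(x) - f(5)| = |-2x - 2 - (-12)| = |-2(x - 5)| = 2|x - 5|.
We need 2|x - 5| < 1/30, i.e. |x - 5| < 1/30 / 2 = 1/60.
So any delta <= 1/60 works. Conversely, if delta > 1/60, then x = 5 + 1/60 satisfies |x - 5| = 1/60 < delta but |f(x) - f(5)| = 2 * 1/60 = 1/30, which is not < 1/30; so no larger delta works.
Hence the largest such delta is 1/60.

1/60


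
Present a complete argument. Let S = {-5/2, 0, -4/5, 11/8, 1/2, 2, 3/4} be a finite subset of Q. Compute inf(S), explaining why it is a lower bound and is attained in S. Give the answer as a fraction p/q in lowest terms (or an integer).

S is finite, so inf(S) = min(S).
Sorted increasing:
-5/2, -4/5, 0, 1/2, 3/4, 11/8, 2
The extremum is -5/2.
For every x in S, x >= -5/2. And -5/2 is in S, so it is attained.
Therefore inf(S) = -5/2.

-5/2


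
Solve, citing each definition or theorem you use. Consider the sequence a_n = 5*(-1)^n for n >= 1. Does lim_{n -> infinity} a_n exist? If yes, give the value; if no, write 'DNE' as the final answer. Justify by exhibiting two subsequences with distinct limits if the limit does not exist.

Examine the behaviour of a_n along subsequences.
Even-n subsequence a_{2k} = 5 -> 5. Odd-n subsequence a_{2k+1} = -5 -> -5.
Since these two subsequential limits are 5 and -5, distinct, the full sequence cannot converge (a convergent sequence has all subsequences tending to the same limit). So lim a_n does not exist.

DNE


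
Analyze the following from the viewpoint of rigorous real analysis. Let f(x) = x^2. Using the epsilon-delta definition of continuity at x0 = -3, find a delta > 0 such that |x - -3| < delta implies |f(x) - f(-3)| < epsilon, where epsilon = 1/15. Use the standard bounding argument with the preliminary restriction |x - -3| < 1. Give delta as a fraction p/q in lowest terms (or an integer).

Factor: |x^2 - (-3)^2| = |x - -3| * |x + -3|.
Impose |x - -3| < 1 first. Then |x + -3| = |(x - -3) + 2*(-3)| <= |x - -3| + 2*|-3| < 1 + 6 = 7.
So |x^2 - (-3)^2| < delta * 7.
We need delta * 7 <= 1/15, i.e. delta <= 1/15/7 = 1/105.
Since 1/105 < 1, this is tighter than 1; take delta = 1/105.
So delta = 1/105 works.

1/105


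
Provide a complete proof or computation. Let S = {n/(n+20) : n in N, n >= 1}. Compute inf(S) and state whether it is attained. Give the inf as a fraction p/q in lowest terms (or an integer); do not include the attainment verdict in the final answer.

Analysis:
- Values: 1/21, 1/11, 3/23, 1/6, ... strictly increasing.
- Minimum is 1/21 (n=1); inf = 1/21 (attained).
- n/(n+20) = 1 - 20/(n+20) -> 1 from below as n -> infinity, and never equals 1.
- So sup = 1 (not attained).
Conclusion: inf(S) = 1/21, attained in S.

1/21


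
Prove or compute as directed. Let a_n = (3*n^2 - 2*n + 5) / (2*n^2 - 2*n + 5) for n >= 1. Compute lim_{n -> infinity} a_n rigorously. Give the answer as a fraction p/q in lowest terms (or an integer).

Divide numerator and denominator by n^2, the highest power:
numerator / n^2 = 3 - 2/n + 5/n^2
denominator / n^2 = 2 - 2/n + 5/n^2
As n -> infinity, all terms of the form c/n^k (k >= 1) tend to 0.
So numerator / n^2 -> 3 and denominator / n^2 -> 2.
Therefore lim a_n = 3/2.

3/2


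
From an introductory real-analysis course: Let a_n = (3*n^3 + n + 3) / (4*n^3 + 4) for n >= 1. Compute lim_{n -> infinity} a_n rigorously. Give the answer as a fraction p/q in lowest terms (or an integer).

Divide numerator and denominator by n^3, the highest power:
numerator / n^3 = 3 + n^(-2) + 3/n^3
denominator / n^3 = 4 + 4/n^3
As n -> infinity, all terms of the form c/n^k (k >= 1) tend to 0.
So numerator / n^3 -> 3 and denominator / n^3 -> 4.
Therefore lim a_n = 3/4.

3/4


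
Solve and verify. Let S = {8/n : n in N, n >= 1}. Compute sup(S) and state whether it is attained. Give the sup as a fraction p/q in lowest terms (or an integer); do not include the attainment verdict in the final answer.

Analysis:
- Values: 8, 4, 8/3, 2, ... strictly decreasing.
- The maximum is 8 (n=1); sup = 8 (attained).
- The set is bounded below by 0; 8/n -> 0 so 0 is the greatest lower bound.
- 0 is not in the set, so inf = 0 is not attained.
Conclusion: sup(S) = 8, attained in S.

8


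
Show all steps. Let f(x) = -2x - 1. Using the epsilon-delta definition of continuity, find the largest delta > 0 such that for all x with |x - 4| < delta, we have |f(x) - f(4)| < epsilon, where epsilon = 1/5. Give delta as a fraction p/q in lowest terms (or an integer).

We compute f(4) = -2*(4) - 1 = -9.
|f(x) - f(4)| = |-2x - 1 - (-9)| = |-2(x - 4)| = 2|x - 4|.
We need 2|x - 4| < 1/5, i.e. |x - 4| < 1/5 / 2 = 1/10.
So any delta <= 1/10 works. Conversely, if delta > 1/10, then x = 4 + 1/10 satisfies |x - 4| = 1/10 < delta but |f(x) - f(4)| = 2 * 1/10 = 1/5, which is not < 1/5; so no larger delta works.
Hence the largest such delta is 1/10.

1/10


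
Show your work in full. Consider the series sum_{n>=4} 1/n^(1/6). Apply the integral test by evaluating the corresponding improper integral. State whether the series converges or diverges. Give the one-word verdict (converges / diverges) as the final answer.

Let f(x) = x^(-1/6). Then f is positive, continuous, and decreasing on [4, infinity), so the integral test applies.
Compute the improper integral int_{4}^infinity f(x) dx:
  antiderivative F(x) = 6*x^(5/6)/5.
  As x -> infinity, F(x) -> infinity (since p = 1/6 < 1).
  So the integral diverges. By the integral test, the series diverges.

diverges


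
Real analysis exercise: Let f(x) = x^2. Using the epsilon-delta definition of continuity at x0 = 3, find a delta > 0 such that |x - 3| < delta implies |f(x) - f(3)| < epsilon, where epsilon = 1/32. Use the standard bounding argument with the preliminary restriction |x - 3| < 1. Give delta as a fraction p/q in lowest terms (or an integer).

Factor: |x^2 - (3)^2| = |x - 3| * |x + 3|.
Impose |x - 3| < 1 first. Then |x + 3| = |(x - 3) + 2*(3)| <= |x - 3| + 2*|3| < 1 + 6 = 7.
So |x^2 - (3)^2| < delta * 7.
We need delta * 7 <= 1/32, i.e. delta <= 1/32/7 = 1/224.
Since 1/224 < 1, this is tighter than 1; take delta = 1/224.
So delta = 1/224 works.

1/224


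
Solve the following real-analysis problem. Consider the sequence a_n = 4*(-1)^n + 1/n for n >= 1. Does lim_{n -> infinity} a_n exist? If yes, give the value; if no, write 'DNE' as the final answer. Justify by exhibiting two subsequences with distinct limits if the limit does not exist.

Examine the behaviour of a_n along subsequences.
a_{2k} = 4 + 1/(2k) -> 4. a_{2k+1} = -4 + 1/(2k+1) -> -4.
Since these two subsequential limits are 4 and -4, distinct, the full sequence cannot converge (a convergent sequence has all subsequences tending to the same limit). So lim a_n does not exist.

DNE


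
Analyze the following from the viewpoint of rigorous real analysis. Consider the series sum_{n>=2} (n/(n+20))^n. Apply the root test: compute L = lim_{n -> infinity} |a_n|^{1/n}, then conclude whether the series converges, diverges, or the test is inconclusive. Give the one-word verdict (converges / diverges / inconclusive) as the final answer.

Let a_n denote the general term. Form |a_n|^(1/n) and simplify:
|a_n|^(1/n) = n/(n + 20)
Take the limit as n -> infinity: L = 1.
Since L = 1, the root test is inconclusive. (In fact a_n = (n/(n+20))^n -> e^(-20) != 0, so the nth-term test shows divergence; but the root test itself gives no conclusion.)

inconclusive


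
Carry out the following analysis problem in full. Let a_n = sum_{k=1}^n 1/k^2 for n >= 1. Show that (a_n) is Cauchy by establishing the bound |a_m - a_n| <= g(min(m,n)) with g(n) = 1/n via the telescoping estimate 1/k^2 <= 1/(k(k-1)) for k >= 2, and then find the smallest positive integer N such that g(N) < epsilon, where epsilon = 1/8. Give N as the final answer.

For m > n >= 1: |a_m - a_n| = sum_{k=n+1}^m 1/k^2.
Use 1/k^2 <= 1/(k(k-1)) = 1/(k-1) - 1/k for k >= 2:
sum_{k=n+1}^m 1/k^2 <= sum_{k=n+1}^m (1/(k-1) - 1/k) = 1/n - 1/m <= 1/n.
By symmetry the same bound holds with n,m swapped, so |a_m - a_n| <= 1/min(m,n) = g(min(m,n)). Since g(n) -> 0, (a_n) is Cauchy.
Now solve g(N) < 1/8: 1/N < 1/8 <=> N > 1/(1/8) = 8.
The smallest integer strictly greater than 8 is N = 9.
Check: g(9) = 1/9 < 1/8; g(8) = 1/8 >= 1/8. So N = 9.

9


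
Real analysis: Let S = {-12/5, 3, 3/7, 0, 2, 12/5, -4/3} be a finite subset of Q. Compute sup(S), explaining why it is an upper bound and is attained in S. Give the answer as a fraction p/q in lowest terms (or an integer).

S is finite, so sup(S) = max(S).
Sorted decreasing:
3, 12/5, 2, 3/7, 0, -4/3, -12/5
The extremum is 3.
For every x in S, x <= 3. And 3 is in S, so it is attained.
Therefore sup(S) = 3.

3


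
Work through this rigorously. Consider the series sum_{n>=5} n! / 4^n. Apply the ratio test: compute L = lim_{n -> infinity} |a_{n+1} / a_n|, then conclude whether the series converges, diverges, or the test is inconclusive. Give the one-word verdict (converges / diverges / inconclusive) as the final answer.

Let a_n denote the general term. Form the ratio a_{n+1}/a_n and simplify:
a_{n+1}/a_n = n/4 + 1/4
Take the limit as n -> infinity: L = infinity.
Since L = infinity > 1 (or L = infinity), the ratio test implies the series diverges.

diverges


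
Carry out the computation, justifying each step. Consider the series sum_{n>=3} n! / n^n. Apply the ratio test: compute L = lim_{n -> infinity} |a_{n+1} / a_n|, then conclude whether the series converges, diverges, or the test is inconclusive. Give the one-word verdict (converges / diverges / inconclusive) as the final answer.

Let a_n denote the general term. Form the ratio a_{n+1}/a_n and simplify:
a_{n+1}/a_n = (n/(n + 1))^n
Take the limit as n -> infinity: L = exp(-1).
Since L = exp(-1) < 1, the ratio test implies the series converges.

converges


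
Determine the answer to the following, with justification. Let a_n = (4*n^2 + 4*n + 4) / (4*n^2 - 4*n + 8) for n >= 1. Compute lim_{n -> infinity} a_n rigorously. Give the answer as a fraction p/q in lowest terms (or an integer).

Divide numerator and denominator by n^2, the highest power:
numerator / n^2 = 4 + 4/n + 4/n^2
denominator / n^2 = 4 - 4/n + 8/n^2
As n -> infinity, all terms of the form c/n^k (k >= 1) tend to 0.
So numerator / n^2 -> 4 and denominator / n^2 -> 4.
Therefore lim a_n = 1.

1


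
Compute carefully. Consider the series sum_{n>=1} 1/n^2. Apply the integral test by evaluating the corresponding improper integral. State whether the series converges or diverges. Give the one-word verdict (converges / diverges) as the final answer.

Let f(x) = x^(-2). Then f is positive, continuous, and decreasing on [1, infinity), so the integral test applies.
Compute the improper integral int_{1}^infinity f(x) dx:
  antiderivative F(x) = -1/x.
  As x -> infinity, F(x) -> 0 (since p = 2 > 1).
  So int = F(infinity) - F(1) = 0 - (-1) = 1.
  Finite, so by the integral test, the series converges.

converges


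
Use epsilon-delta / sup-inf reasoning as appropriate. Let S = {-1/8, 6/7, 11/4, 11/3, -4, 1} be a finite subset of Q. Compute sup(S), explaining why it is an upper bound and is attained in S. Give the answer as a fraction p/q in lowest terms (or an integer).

S is finite, so sup(S) = max(S).
Sorted decreasing:
11/3, 11/4, 1, 6/7, -1/8, -4
The extremum is 11/3.
For every x in S, x <= 11/3. And 11/3 is in S, so it is attained.
Therefore sup(S) = 11/3.

11/3


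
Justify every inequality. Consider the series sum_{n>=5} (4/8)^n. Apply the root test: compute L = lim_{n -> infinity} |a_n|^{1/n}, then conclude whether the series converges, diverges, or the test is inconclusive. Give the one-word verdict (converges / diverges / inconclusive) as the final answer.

Let a_n denote the general term. Form |a_n|^(1/n) and simplify:
|a_n|^(1/n) = 1/2
Take the limit as n -> infinity: L = 1/2.
Since L = 1/2 < 1, the root test implies convergence.

converges


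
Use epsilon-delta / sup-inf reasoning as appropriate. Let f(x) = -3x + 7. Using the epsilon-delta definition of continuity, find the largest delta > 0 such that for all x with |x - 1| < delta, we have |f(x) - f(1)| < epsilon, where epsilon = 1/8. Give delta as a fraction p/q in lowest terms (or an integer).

We compute f(1) = -3*(1) + 7 = 4.
|f(x) - f(1)| = |-3x + 7 - (4)| = |-3(x - 1)| = 3|x - 1|.
We need 3|x - 1| < 1/8, i.e. |x - 1| < 1/8 / 3 = 1/24.
So any delta <= 1/24 works. Conversely, if delta > 1/24, then x = 1 + 1/24 satisfies |x - 1| = 1/24 < delta but |f(x) - f(1)| = 3 * 1/24 = 1/8, which is not < 1/8; so no larger delta works.
Hence the largest such delta is 1/24.

1/24


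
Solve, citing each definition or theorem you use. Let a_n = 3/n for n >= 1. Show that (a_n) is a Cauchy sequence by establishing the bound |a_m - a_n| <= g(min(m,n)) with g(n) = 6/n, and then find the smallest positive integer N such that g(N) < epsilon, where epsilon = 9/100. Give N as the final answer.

For any m, n >= 1, by the triangle inequality:
|a_m - a_n| = |3/m - 3/n| <= 3*1/m + 3*1/n <= 6/min(m,n).
So g(n) = 6/n bounds the Cauchy difference. Since g(n) -> 0, (a_n) is Cauchy.
Now solve g(N) < 9/100: 6/N < 9/100 <=> N > 6 / (9/100) = 200/3.
The smallest integer strictly greater than 200/3 is N = 67.
Check: g(67) = 6/67 = 6/67 < 9/100; g(66) = 1/11 >= 9/100. So N = 67.

67
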